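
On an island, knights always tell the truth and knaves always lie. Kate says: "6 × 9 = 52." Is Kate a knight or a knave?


Statement: "6 × 9 = 52."
Actual: 6 × 9 = 54
Claimed: 52
Statement is FALSE → Kate lies → Knave

Knave


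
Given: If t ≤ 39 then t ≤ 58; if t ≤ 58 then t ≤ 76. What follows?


Hypothetical syllogism: P → Q, Q → R ⊢ P → R
Premise 1: t ≤ 39 → t ≤ 58
Premise 2: t ≤ 58 → t ≤ 76
Chain the implications: the middle term (t ≤ 58) links the two.
Conclusion: If t ≤ 39, then t ≤ 76.

If t ≤ 39, then t ≤ 76.


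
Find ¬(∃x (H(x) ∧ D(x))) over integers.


Original: ∃x (H(x) ∧ D(x))
Rule: ¬∀→∃, ¬∃→∀, negate predicate.
Negation: ∀x (¬H(x) ∨ ¬D(x))

∀x (¬H(x) ∨ ¬D(x))


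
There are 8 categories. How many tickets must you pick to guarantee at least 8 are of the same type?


Pigeonhole: to guarantee k in one of n categories, need (k-1)×n + 1.
k = 8, n = 8
Minimum = (8-1) × 8 + 1 = 7 × 8 + 1

57


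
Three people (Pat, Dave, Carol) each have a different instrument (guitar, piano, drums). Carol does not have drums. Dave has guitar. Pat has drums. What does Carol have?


From clues:
  Dave → guitar
  Pat → drums
By elimination, Carol gets the remaining.

piano


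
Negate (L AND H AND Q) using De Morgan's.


De Morgan's law: ¬(P ∧ Q ∧ R) ≡ ¬P ∨ ¬Q ∨ ¬R
¬(L ∧ H ∧ Q) = ¬L ∨ ¬H ∨ ¬Q

¬L ∨ ¬H ∨ ¬Q


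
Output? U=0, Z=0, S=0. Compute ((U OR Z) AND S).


U OR Z = 0|0 = 0
0 AND 0 = 0

0


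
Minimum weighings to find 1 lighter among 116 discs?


Each weighing has 3 outcomes (left heavy / balance / right heavy), so k weighings distinguish at most 3^k cases; splitting into three near-equal groups achieves this.
Need 3^k ≥ 116: 3^4 = 81 < 116 ≤ 3^5 = 243
k = ⌈log₃(116)⌉ = 5

5


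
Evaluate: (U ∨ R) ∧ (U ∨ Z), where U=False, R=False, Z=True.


U = False, R = False, Z = True
Expression: (U ∨ R) ∧ (U ∨ Z)
Step 1: U ∨ R = False OR False = False
Step 2: U ∨ Z = False OR True = True
Step 3: (False) ∧ (True) = False AND True = False

False


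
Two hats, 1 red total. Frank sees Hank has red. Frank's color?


Total red = 1, Hank = red
Red accounted for: 1
Remaining for Frank: 0
Frank's hat is blue.

blue


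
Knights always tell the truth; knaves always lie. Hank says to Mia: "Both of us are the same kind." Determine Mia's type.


Hank says: "Both of us are the same kind."
Case 1: Hank is a Knight (truth-teller)
  Statement is true → they ARE the same → Mia is also a Knight
Case 2: Hank is a Knave (liar)
  Statement is false → they are NOT the same → Mia is a Knight
In both cases, Mia is a Knight.

Knight


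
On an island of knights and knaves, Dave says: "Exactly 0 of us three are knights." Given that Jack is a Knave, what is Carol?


Dave claims exactly 0 knights among Dave, Jack, Carol.
Given: Jack is a Knave.

Case 1: Dave is a Knight (tells truth)
  Then exactly 0 of the three are knights.
  Counting Dave, Jack: 1 knight(s) so far. Need -1 more → impossible.
Case 2: Dave is a Knave (lies)
  Then the count is NOT 0.
  If Carol = Knave, count = 0 = 0 → claim would be true, contradicts lie.
  If Carol = Knight, count = 1 ≠ 0 → lie confirmed ✓

Carol is a Knight.

Knight


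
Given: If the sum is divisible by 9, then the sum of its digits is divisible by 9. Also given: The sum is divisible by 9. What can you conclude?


Modus ponens: P → Q, P ⊢ Q
P: the sum is divisible by 9
Q: the sum of its digits is divisible by 9
We have P → Q and P is true.
By modus ponens, Q must be true.

The sum of its digits is divisible by 9


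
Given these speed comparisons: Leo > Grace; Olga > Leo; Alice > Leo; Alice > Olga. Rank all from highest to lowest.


Constraints: Leo > Grace; Olga > Leo; Alice > Leo; Alice > Olga
Method: at each step, the next-highest is the one remaining person who never appears on the smaller side of a constraint between remaining people.
  Step 1: remaining {Alice, Olga, Grace, Leo}; on the smaller side: {Olga, Grace, Leo} → Alice is next (Alice > Leo; Alice > Olga).
  Step 2: remaining {Olga, Grace, Leo}; on the smaller side: {Grace, Leo} → Olga is next (Olga > Leo).
  Step 3: remaining {Grace, Leo}; on the smaller side: {Grace} → Leo is next (Leo > Grace).
  Step 4: only Grace remains → lowest.
Final ranking (highest to lowest):

Alice > Olga > Leo > Grace


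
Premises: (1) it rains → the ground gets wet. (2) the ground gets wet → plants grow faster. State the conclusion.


Hypothetical syllogism: P → Q, Q → R ⊢ P → R
Premise 1: it rains → the ground gets wet
Premise 2: the ground gets wet → plants grow faster
Chain the implications: the middle term (the ground gets wet) links the two.
Conclusion: If it rains, then plants grow faster.

If it rains, then plants grow faster.


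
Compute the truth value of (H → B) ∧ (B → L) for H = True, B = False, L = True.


H = True, B = False, L = True
Step 1: H → B is false only when H=True and B=False. Result: False
Step 2: B → L is false only when B=True and L=False. Result: True
Step 3: False ∧ True = False

False


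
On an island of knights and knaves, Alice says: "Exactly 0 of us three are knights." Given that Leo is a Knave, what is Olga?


Alice claims exactly 0 knights among Alice, Leo, Olga.
Given: Leo is a Knave.

Case 1: Alice is a Knight (tells truth)
  Then exactly 0 of the three are knights.
  Counting Alice, Leo: 1 knight(s) so far. Need -1 more → impossible.
Case 2: Alice is a Knave (lies)
  Then the count is NOT 0.
  If Olga = Knave, count = 0 = 0 → claim would be true, contradicts lie.
  If Olga = Knight, count = 1 ≠ 0 → lie confirmed ✓

Olga is a Knight.

Knight


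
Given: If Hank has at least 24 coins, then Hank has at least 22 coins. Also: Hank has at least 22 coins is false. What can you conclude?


Modus tollens: P → Q, ¬Q ⊢ ¬P
P: Hank has at least 24 coins
Q: Hank has at least 22 coins
We have P → Q and Q is false.
By modus tollens, P must be false.

It is not the case that Hank has at least 24 coins


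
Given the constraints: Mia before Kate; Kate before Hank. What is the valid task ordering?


Constraints: Mia before Kate; Kate before Hank
Method: repeatedly schedule the remaining task that has no remaining task required before it.
  Step 1: remaining {Hank, Mia, Kate}; every task except Mia still has a predecessor pending → schedule Mia.
  Step 2: remaining {Hank, Kate}; every task except Kate still has a predecessor pending → schedule Kate.
  Step 3: only Hank remains → schedule Hank.
Resulting order:

Mia → Kate → Hank


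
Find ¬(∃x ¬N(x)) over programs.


Original: ∃x ¬N(x)
Rule: ¬∀→∃, ¬∃→∀, negate predicate.
Negation: ∀x N(x)

∀x N(x)


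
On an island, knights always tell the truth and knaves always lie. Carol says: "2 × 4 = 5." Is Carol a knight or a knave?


Statement: "2 × 4 = 5."
Actual: 2 × 4 = 8
Claimed: 5
Statement is FALSE → Carol lies → Knave

Knave


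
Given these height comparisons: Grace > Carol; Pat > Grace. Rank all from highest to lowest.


Constraints: Grace > Carol; Pat > Grace
Method: at each step, the next-highest is the one remaining person who never appears on the smaller side of a constraint between remaining people.
  Step 1: remaining {Grace, Pat, Carol}; on the smaller side: {Grace, Carol} → Pat is next (Pat > Grace).
  Step 2: remaining {Grace, Carol}; on the smaller side: {Carol} → Grace is next (Grace > Carol).
  Step 3: only Carol remains → lowest.
Final ranking (highest to lowest):

Pat > Grace > Carol


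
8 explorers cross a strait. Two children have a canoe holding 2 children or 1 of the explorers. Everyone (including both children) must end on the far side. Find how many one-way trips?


Per crossing of one of the explorers: children→, one←, one of the explorers→, one← = 4 trips
8 × 4 = 32, + 1 final children→ = 33
Minimum trips = 33

33


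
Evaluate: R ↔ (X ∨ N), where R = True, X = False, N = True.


R = True, X = False, N = True
Step 1: X ∨ N = False OR True = True
Step 2: R ↔ (True): true when both sides have same truth value.
Result: True ↔ True = True

True


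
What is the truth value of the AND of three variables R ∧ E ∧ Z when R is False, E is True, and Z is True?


R = False, E = True, Z = True
Step 1: R ∧ E = False AND True = False
Step 2: (False) ∧ Z = (False) AND True = False
AND is true only when ALL operands are true.

False


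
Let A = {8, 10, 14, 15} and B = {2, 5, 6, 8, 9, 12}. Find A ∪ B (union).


A = {8, 10, 14, 15}
B = {2, 5, 6, 8, 9, 12}
Operation: union
All elements combined: 2, 5, 6, 8, 9, 10, 12, 14, 15

{2, 5, 6, 8, 9, 10, 12, 14, 15}


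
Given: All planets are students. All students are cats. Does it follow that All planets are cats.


Premise 1: All planets are students.
Premise 2: All students are cats.
Conclusion: All planets are cats.
Barbara syllogism (AAA-1): All A are B, All B are C → All A are C.
Middle term (students) distributed in premise 2.

Valid


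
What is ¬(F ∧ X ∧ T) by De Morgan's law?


De Morgan's law: ¬(P ∧ Q ∧ R) ≡ ¬P ∨ ¬Q ∨ ¬R
¬(F ∧ X ∧ T) = ¬F ∨ ¬X ∨ ¬T

¬F ∨ ¬X ∨ ¬T


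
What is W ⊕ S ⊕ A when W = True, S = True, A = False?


W = True, S = True, A = False
Step 1: W ⊕ S = True XOR True = False
Step 2: False ⊕ A = False XOR False = False
XOR is true when an odd number of operands are true.

False


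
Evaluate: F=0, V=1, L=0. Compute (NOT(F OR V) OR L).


F OR V = 1
NOT(1) = 0
0 OR 0 = 0

0


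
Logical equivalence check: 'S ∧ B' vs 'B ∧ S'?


Expression 1: S ∧ B
Expression 2: B ∧ S
Truth table (S B | Expr1 Expr2):
  T T |   T     T
  T F |   F     F
  F T |   F     F
  F F |   F     F
All 4 rows agree, so the expressions are logically equivalent.

Yes


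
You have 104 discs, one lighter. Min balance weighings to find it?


Each weighing has 3 outcomes (left heavy / balance / right heavy), so k weighings distinguish at most 3^k cases; splitting into three near-equal groups achieves this.
Need 3^k ≥ 104: 3^4 = 81 < 104 ≤ 3^5 = 243
k = ⌈log₃(104)⌉ = 5

5


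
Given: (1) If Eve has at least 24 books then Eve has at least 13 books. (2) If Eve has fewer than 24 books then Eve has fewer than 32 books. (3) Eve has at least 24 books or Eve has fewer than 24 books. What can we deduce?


Constructive dilemma: (P → Q) ∧ (R → S), P ∨ R ⊢ Q ∨ S
Premise 1: Eve has at least 24 books → Eve has at least 13 books
Premise 2: Eve has fewer than 24 books → Eve has fewer than 32 books
Premise 3: Eve has at least 24 books ∨ Eve has fewer than 24 books
Case 1: Assuming Eve has at least 24 books, then by Premise 1, Eve has at least 13 books.
Case 2: Assuming Eve has fewer than 24 books, then by Premise 2, Eve has fewer than 32 books.
Since one of Eve has at least 24 books or Eve has fewer than 24 books must hold, we get Eve has at least 13 books or Eve has fewer than 32 books.

Eve has at least 13 books or Eve has fewer than 32 books.


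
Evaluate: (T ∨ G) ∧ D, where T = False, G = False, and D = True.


T = False, G = False, D = True
Step 1: T ∨ G = False OR False = False
Step 2: False ∧ D = False AND True = False
OR is true when at least one operand is true; AND requires both.

False


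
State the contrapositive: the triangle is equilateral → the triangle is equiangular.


Original: If the triangle is equilateral, then the triangle is equiangular
Contrapositive: If ¬Q, then ¬P
Negate Q: not (the triangle is equiangular)
Negate P: not (the triangle is equilateral)

If not (the triangle is equiangular), then not (the triangle is equilateral).


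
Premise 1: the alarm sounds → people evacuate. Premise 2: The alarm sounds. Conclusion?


Modus ponens: P → Q, P ⊢ Q
P: the alarm sounds
Q: people evacuate
We have P → Q and P is true.
By modus ponens, Q must be true.

People evacuate


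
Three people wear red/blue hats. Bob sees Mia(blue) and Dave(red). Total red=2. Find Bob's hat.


Total red = 2, seen red = 1
Own red = 2 - 1 = 1
Bob's hat is red.

red


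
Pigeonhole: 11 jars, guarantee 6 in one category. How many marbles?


Pigeonhole: to guarantee k in one of n categories, need (k-1)×n + 1.
k = 6, n = 11
Minimum = (6-1) × 11 + 1 = 5 × 11 + 1

56


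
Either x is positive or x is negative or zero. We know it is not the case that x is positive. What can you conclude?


Disjunctive syllogism: P ∨ Q, ¬P ⊢ Q
Disjunction: x is positive ∨ x is negative or zero
We know it is not the case that x is positive.
By disjunctive syllogism, the other disjunct must be true.

x is negative or zero


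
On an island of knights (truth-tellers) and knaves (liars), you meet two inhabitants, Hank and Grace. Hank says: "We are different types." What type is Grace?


Hank says: "We are different types."
Case 1: Hank is a Knight (truth-teller)
  Statement is true → they ARE different → Grace is a Knave
Case 2: Hank is a Knave (liar)
  Statement is false → they are NOT different → Grace is a Knave
In both cases, Grace is a Knave.

Knave


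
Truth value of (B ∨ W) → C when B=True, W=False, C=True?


B = True, W = False, C = True
Expression: (B ∨ W) → C
Step 1: B ∨ W = True OR False = True
Step 2: (True) → C = True → True (false only if antecedent True and consequent False) = True

True


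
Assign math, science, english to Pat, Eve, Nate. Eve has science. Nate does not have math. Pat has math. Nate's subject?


From clues:
  Eve → science
  Pat → math
By elimination, Nate gets the remaining.

english


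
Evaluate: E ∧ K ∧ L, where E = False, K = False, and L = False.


E = False, K = False, L = False
Step 1: E ∧ K = False AND False = False
Step 2: (False) ∧ L = (False) AND False = False
AND is true only when ALL operands are true.

False


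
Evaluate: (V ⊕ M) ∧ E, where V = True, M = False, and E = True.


V = True, M = False, E = True
Step 1: V ⊕ M = True XOR False = True
Step 2: True ∧ E = True AND True = True
XOR true when exactly one of V,M is true; then AND with E.

True


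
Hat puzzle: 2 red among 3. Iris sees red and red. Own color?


Total red = 2, seen red = 2
Own red = 2 - 2 = 0
Iris's hat is blue.

blue


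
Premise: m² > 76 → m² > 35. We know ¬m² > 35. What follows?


Modus tollens: P → Q, ¬Q ⊢ ¬P
P: m² > 76
Q: m² > 35
We have P → Q and Q is false.
By modus tollens, P must be false.

It is not the case that m² > 76


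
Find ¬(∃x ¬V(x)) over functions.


Original: ∃x ¬V(x)
Rule: ¬∀→∃, ¬∃→∀, negate predicate.
Negation: ∀x V(x)

∀x V(x)


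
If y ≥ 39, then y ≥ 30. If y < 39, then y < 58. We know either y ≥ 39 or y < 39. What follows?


Constructive dilemma: (P → Q) ∧ (R → S), P ∨ R ⊢ Q ∨ S
Premise 1: y ≥ 39 → y ≥ 30
Premise 2: y < 39 → y < 58
Premise 3: y ≥ 39 ∨ y < 39
Case 1: Assuming y ≥ 39, then by Premise 1, y ≥ 30.
Case 2: Assuming y < 39, then by Premise 2, y < 58.
Since one of y ≥ 39 or y < 39 must hold, we get y ≥ 30 or y < 58.

y ≥ 30 or y < 58.


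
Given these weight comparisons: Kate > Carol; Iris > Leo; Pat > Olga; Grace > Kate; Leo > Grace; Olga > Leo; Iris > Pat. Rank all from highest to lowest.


Constraints: Kate > Carol; Iris > Leo; Pat > Olga; Grace > Kate; Leo > Grace; Olga > Leo; Iris > Pat
Method: at each step, the next-highest is the one remaining person who never appears on the smaller side of a constraint between remaining people.
  Step 1: remaining {Leo, Iris, Pat, Carol, Olga, Grace, Kate}; on the smaller side: {Leo, Pat, Carol, Olga, Grace, Kate} → Iris is next (Iris > Leo; Iris > Pat).
  Step 2: remaining {Leo, Pat, Carol, Olga, Grace, Kate}; on the smaller side: {Leo, Carol, Olga, Grace, Kate} → Pat is next (Pat > Olga).
  Step 3: remaining {Leo, Carol, Olga, Grace, Kate}; on the smaller side: {Leo, Carol, Grace, Kate} → Olga is next (Olga > Leo).
  Step 4: remaining {Leo, Carol, Grace, Kate}; on the smaller side: {Carol, Grace, Kate} → Leo is next (Leo > Grace).
  Step 5: remaining {Carol, Grace, Kate}; on the smaller side: {Carol, Kate} → Grace is next (Grace > Kate).
  Step 6: remaining {Carol, Kate}; on the smaller side: {Carol} → Kate is next (Kate > Carol).
  Step 7: only Carol remains → lowest.
Final ranking (highest to lowest):

Iris > Pat > Olga > Leo > Grace > Kate > Carol


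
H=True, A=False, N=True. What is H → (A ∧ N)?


H = True, A = False, N = True
Expression: H → (A ∧ N)
Step 1: A ∧ N = False AND True = False
Step 2: H → (False) = True → False = False

False


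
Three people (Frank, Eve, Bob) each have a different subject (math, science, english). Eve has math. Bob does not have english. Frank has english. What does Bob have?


From clues:
  Frank → english
  Eve → math
By elimination, Bob gets the remaining.

science


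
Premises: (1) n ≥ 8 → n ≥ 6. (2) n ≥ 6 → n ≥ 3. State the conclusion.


Hypothetical syllogism: P → Q, Q → R ⊢ P → R
Premise 1: n ≥ 8 → n ≥ 6
Premise 2: n ≥ 6 → n ≥ 3
Chain the implications: the middle term (n ≥ 6) links the two.
Conclusion: If n ≥ 8, then n ≥ 3.

If n ≥ 8, then n ≥ 3.


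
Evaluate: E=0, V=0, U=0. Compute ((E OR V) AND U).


E OR V = 0|0 = 0
0 AND 0 = 0

0


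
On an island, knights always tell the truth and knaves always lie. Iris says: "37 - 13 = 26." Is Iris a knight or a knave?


Statement: "37 - 13 = 26."
Actual: 37 - 13 = 24
Claimed: 26
Statement is FALSE → Iris lies → Knave

Knave


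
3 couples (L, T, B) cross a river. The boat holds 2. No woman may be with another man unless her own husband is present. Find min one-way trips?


Label couples L, T, B (H = husband, W = wife).
Counting alone: 6 people, the boat carries 2 and someone must bring it back, so each round trip nets at most +1 on the far side until the last crossing → at least 9 trips. The jealousy constraint makes 9 impossible; the shortest valid schedule has 11:
1. WL+WT →  (far: WL,WT; near: HL,HT,HB,WB)
2. WL ←       (far: WT; near: HL,HT,HB,WL,WB)
3. WL+WB →  (far: WL,WT,WB; near: HL,HT,HB)
4. WL ←       (far: WT,WB; near: HL,HT,HB,WL)
5. HT+HB →  (far: HT,WT,HB,WB; near: HL,WL)
6. HT+WT ←  (far: HB,WB; near: HL,WL,HT,WT)
7. HL+HT →  (far: HL,HT,HB,WB; near: WL,WT)
8. WB ←       (far: HL,HT,HB; near: WL,WT,WB)
9. WL+WT →  (far: HL,WL,HT,WT,HB; near: WB)
10. HB ←      (far: HL,WL,HT,WT; near: HB,WB)
11. HB+WB → (far: all six; near: empty)
In every state each wife is either with her husband or with no other man.
Minimum trips = 11

11


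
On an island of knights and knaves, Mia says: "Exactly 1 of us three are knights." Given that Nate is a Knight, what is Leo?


Mia claims exactly 1 knights among Mia, Nate, Leo.
Given: Nate is a Knight.

Case 1: Mia is a Knight (tells truth)
  Then exactly 1 of the three are knights.
  Counting Mia, Nate: 2 knight(s) so far. Need -1 more → impossible.
Case 2: Mia is a Knave (lies)
  Then the count is NOT 1.
  If Leo = Knave, count = 1 = 1 → claim would be true, contradicts lie.
  If Leo = Knight, count = 2 ≠ 1 → lie confirmed ✓

Leo is a Knight.

Knight


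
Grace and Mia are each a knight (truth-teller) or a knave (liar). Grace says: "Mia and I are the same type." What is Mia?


Grace says: "Mia and I are the same type."
Case 1: Grace is a Knight (truth-teller)
  Statement is true → they ARE the same → Mia is also a Knight
Case 2: Grace is a Knave (liar)
  Statement is false → they are NOT the same → Mia is a Knight
In both cases, Mia is a Knight.

Knight


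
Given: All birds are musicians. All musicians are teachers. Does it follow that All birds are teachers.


Premise 1: All birds are musicians.
Premise 2: All musicians are teachers.
Conclusion: All birds are teachers.
Barbara syllogism (AAA-1): All A are B, All B are C → All A are C.
Middle term (musicians) distributed in premise 2.

Valid


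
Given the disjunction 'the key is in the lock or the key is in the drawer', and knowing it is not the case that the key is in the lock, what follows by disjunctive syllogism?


Disjunctive syllogism: P ∨ Q, ¬P ⊢ Q
Disjunction: the key is in the lock ∨ the key is in the drawer
We know it is not the case that the key is in the lock.
By disjunctive syllogism, the other disjunct must be true.

The key is in the drawer


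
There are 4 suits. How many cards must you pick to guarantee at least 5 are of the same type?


Pigeonhole: to guarantee k in one of n categories, need (k-1)×n + 1.
k = 5, n = 4
Minimum = (5-1) × 4 + 1 = 4 × 4 + 1

17


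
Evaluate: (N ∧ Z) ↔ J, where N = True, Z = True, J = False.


N = True, Z = True, J = False
Step 1: N ∧ Z = True AND True = True
Step 2: (True) ↔ J: true when both sides have same truth value.
Result: True ↔ False = False

False


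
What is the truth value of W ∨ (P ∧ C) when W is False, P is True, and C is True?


W = False, P = True, C = True
Step 1: P ∧ C = True AND True = True
Step 2: W ∨ True = False OR True = True
AND evaluated first (higher precedence); then OR applied.

True


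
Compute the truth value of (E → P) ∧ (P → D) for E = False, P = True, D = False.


E = False, P = True, D = False
Step 1: E → P is false only when E=True and P=False. Result: True
Step 2: P → D is false only when P=True and D=False. Result: False
Step 3: True ∧ False = False

False


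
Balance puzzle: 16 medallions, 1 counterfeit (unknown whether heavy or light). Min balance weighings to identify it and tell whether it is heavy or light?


Let n = 16. 32 possibilities (n medallions × lighter/heavier); each weighing has 3 outcomes.
Bound for k weighings: say the first weighing puts j medallions on each pan. If it tips, the 2j weighed medallions remain suspects (each with a known direction) and k-1 weighings give 3^(k-1) outcomes; 3^(k-1) is odd, so 2j ≤ 3^(k-1) - 1. If it balances, the n - 2j unweighed medallions remain with direction unknown: 2(n - 2j) ≤ 3^(k-1) - 1 by the same parity argument. Adding, n ≤ (3^(k-1) - 1) + (3^(k-1) - 1)/2 = (3^k - 3)/2, and the classical three-group strategy achieves this (3 medallions in 2 weighings, 12 in 3, 39 in 4, 120 in 5).
So we need the smallest k with (3^k - 3)/2 ≥ 16.
k = 3: (3^3 - 3)/2 = 12 < 16 ✗
k = 4: (3^4 - 3)/2 = 39 ≥ 16 ✓

4


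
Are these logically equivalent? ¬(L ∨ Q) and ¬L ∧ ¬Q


Expression 1: ¬(L ∨ Q)
Expression 2: ¬L ∧ ¬Q
Truth table (L Q | Expr1 Expr2):
  T T |   F     F
  T F |   F     F
  F T |   F     F
  F F |   T     T
All 4 rows agree, so the expressions are logically equivalent.

Yes


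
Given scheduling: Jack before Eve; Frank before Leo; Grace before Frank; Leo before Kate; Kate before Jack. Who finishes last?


Constraints: Jack before Eve; Frank before Leo; Grace before Frank; Leo before Kate; Kate before Jack
The last task can have nothing scheduled after it, so it must never appear on the left of a 'before'.
Tasks appearing before some other task: Jack, Frank, Grace, Leo, Kate.
The only task not in that list is Eve → it is last.

Eve


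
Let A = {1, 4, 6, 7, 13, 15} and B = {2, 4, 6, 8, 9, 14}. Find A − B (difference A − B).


A = {1, 4, 6, 7, 13, 15}
B = {2, 4, 6, 8, 9, 14}
Operation: difference A − B
In A but not B: 1, 7, 13, 15

{1, 7, 13, 15}


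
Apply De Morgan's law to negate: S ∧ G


De Morgan's law: ¬(P ∧ Q) ≡ ¬P ∨ ¬Q
¬(S ∧ G) = ¬S ∨ ¬G

¬S ∨ ¬G


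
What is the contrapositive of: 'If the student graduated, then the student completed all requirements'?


Original: If the student graduated, then the student completed all requirements
Contrapositive: If ¬Q, then ¬P
Negate Q: not (the student completed all requirements)
Negate P: not (the student graduated)

If not (the student completed all requirements), then not (the student graduated).


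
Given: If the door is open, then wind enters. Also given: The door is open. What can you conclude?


Modus ponens: P → Q, P ⊢ Q
P: the door is open
Q: wind enters
We have P → Q and P is true.
By modus ponens, Q must be true.

Wind enters


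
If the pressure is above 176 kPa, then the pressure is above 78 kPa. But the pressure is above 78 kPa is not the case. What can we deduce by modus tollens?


Modus tollens: P → Q, ¬Q ⊢ ¬P
P: the pressure is above 176 kPa
Q: the pressure is above 78 kPa
We have P → Q and Q is false.
By modus tollens, P must be false.

It is not the case that the pressure is above 176 kPa


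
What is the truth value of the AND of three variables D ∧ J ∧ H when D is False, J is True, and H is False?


D = False, J = True, H = False
Step 1: D ∧ J = False AND True = False
Step 2: (False) ∧ H = (False) AND False = False
AND is true only when ALL operands are true.

False


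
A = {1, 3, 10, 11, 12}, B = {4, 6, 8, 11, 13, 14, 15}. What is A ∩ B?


A = {1, 3, 10, 11, 12}
B = {4, 6, 8, 11, 13, 14, 15}
Operation: intersection
Elements in both: 11

{11}


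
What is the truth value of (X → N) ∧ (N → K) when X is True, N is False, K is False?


X = True, N = False, K = False
Step 1: X → N is false only when X=True and N=False. Result: False
Step 2: N → K is false only when N=True and K=False. Result: True
Step 3: False ∧ True = False

False


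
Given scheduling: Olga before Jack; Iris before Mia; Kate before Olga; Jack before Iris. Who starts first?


Constraints: Olga before Jack; Iris before Mia; Kate before Olga; Jack before Iris
The first task can have nothing scheduled before it, so it must never appear on the right of a 'before'.
Tasks appearing after some 'before': Jack, Mia, Olga, Iris.
The only task not in that list is Kate → it is first.

Kate


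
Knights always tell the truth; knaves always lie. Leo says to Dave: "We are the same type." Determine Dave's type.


Leo says: "We are the same type."
Case 1: Leo is a Knight (truth-teller)
  Statement is true → they ARE the same → Dave is also a Knight
Case 2: Leo is a Knave (liar)
  Statement is false → they are NOT the same → Dave is a Knight
In both cases, Dave is a Knight.

Knight


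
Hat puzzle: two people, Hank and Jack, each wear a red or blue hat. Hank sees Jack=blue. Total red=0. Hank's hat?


Total red = 0, Jack = blue
Red accounted for: 0
Remaining for Hank: 0
Hank's hat is blue.

blue


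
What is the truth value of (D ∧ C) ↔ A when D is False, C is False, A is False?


D = False, C = False, A = False
Step 1: D ∧ C = False AND False = False
Step 2: (False) ↔ A: true when both sides have same truth value.
Result: False ↔ False = True

True


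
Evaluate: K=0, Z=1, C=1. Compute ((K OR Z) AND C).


K OR Z = 0|1 = 1
1 AND 1 = 1

1


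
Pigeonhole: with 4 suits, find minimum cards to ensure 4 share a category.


Pigeonhole: to guarantee k in one of n categories, need (k-1)×n + 1.
k = 4, n = 4
Minimum = (4-1) × 4 + 1 = 3 × 4 + 1

13


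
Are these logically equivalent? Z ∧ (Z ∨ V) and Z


Expression 1: Z ∧ (Z ∨ V)
Expression 2: Z
Truth table (Z V | Expr1 Expr2):
  T T |   T     T
  T F |   T     T
  F T |   F     F
  F F |   F     F
All 4 rows agree, so the expressions are logically equivalent.

Yes


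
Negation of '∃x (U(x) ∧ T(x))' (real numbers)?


Original: ∃x (U(x) ∧ T(x))
Rule: ¬∀→∃, ¬∃→∀, negate predicate.
Negation: ∀x (¬U(x) ∨ ¬T(x))

∀x (¬U(x) ∨ ¬T(x))


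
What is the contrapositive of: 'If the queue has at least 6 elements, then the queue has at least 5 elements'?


Original: If the queue has at least 6 elements, then the queue has at least 5 elements
Contrapositive: If ¬Q, then ¬P
Negate Q: not (the queue has at least 5 elements)
Negate P: not (the queue has at least 6 elements)

If not (the queue has at least 5 elements), then not (the queue has at least 6 elements).


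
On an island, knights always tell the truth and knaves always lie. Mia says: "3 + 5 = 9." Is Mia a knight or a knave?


Statement: "3 + 5 = 9."
Actual: 3 + 5 = 8
Claimed: 9
Statement is FALSE → Mia lies → Knave

Knave


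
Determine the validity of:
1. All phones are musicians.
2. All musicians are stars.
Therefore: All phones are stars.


Premise 1: All phones are musicians.
Premise 2: All musicians are stars.
Conclusion: All phones are stars.
Barbara syllogism (AAA-1): All A are B, All B are C → All A are C.
Middle term (musicians) distributed in premise 2.

Valid


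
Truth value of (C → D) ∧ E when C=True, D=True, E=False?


C = True, D = True, E = False
Expression: (C → D) ∧ E
Step 1: C → D = True → True (false only if C=True, D=False) = True
Step 2: (True) ∧ E = True AND False = False

False


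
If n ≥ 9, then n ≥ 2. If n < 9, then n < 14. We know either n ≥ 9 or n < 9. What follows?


Constructive dilemma: (P → Q) ∧ (R → S), P ∨ R ⊢ Q ∨ S
Premise 1: n ≥ 9 → n ≥ 2
Premise 2: n < 9 → n < 14
Premise 3: n ≥ 9 ∨ n < 9
Case 1: Assuming n ≥ 9, then by Premise 1, n ≥ 2.
Case 2: Assuming n < 9, then by Premise 2, n < 14.
Since one of n ≥ 9 or n < 9 must hold, we get n ≥ 2 or n < 14.

n ≥ 2 or n < 14.


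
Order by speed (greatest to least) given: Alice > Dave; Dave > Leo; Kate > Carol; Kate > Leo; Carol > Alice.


Constraints: Alice > Dave; Dave > Leo; Kate > Carol; Kate > Leo; Carol > Alice
Method: at each step, the next-highest is the one remaining person who never appears on the smaller side of a constraint between remaining people.
  Step 1: remaining {Kate, Dave, Carol, Alice, Leo}; on the smaller side: {Dave, Carol, Alice, Leo} → Kate is next (Kate > Carol; Kate > Leo).
  Step 2: remaining {Dave, Carol, Alice, Leo}; on the smaller side: {Dave, Alice, Leo} → Carol is next (Carol > Alice).
  Step 3: remaining {Dave, Alice, Leo}; on the smaller side: {Dave, Leo} → Alice is next (Alice > Dave).
  Step 4: remaining {Dave, Leo}; on the smaller side: {Leo} → Dave is next (Dave > Leo).
  Step 5: only Leo remains → lowest.
Final ranking (highest to lowest):

Kate > Carol > Alice > Dave > Leo


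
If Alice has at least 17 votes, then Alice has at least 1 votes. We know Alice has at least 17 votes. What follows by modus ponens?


Modus ponens: P → Q, P ⊢ Q
P: Alice has at least 17 votes
Q: Alice has at least 1 votes
We have P → Q and P is true.
By modus ponens, Q must be true.

Alice has at least 1 votes


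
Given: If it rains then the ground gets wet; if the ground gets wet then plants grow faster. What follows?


Hypothetical syllogism: P → Q, Q → R ⊢ P → R
Premise 1: it rains → the ground gets wet
Premise 2: the ground gets wet → plants grow faster
Chain the implications: the middle term (the ground gets wet) links the two.
Conclusion: If it rains, then plants grow faster.

If it rains, then plants grow faster.


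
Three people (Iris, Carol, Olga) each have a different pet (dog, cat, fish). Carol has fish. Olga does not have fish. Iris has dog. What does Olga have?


From clues:
  Iris → dog
  Carol → fish
By elimination, Olga gets the remaining.

cat


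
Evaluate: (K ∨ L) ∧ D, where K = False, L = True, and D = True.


K = False, L = True, D = True
Step 1: K ∨ L = False OR True = True
Step 2: True ∧ D = True AND True = True
OR is true when at least one operand is true; AND requires both.

True


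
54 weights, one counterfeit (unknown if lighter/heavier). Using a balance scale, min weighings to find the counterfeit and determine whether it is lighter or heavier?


Let n = 54. 108 possibilities (n weights × lighter/heavier); each weighing has 3 outcomes.
Bound for k weighings: say the first weighing puts j weights on each pan. If it tips, the 2j weighed weights remain suspects (each with a known direction) and k-1 weighings give 3^(k-1) outcomes; 3^(k-1) is odd, so 2j ≤ 3^(k-1) - 1. If it balances, the n - 2j unweighed weights remain with direction unknown: 2(n - 2j) ≤ 3^(k-1) - 1 by the same parity argument. Adding, n ≤ (3^(k-1) - 1) + (3^(k-1) - 1)/2 = (3^k - 3)/2, and the classical three-group strategy achieves this (3 weights in 2 weighings, 12 in 3, 39 in 4, 120 in 5).
So we need the smallest k with (3^k - 3)/2 ≥ 54.
k = 4: (3^4 - 3)/2 = 39 < 54 ✗
k = 5: (3^5 - 3)/2 = 120 ≥ 54 ✓

5


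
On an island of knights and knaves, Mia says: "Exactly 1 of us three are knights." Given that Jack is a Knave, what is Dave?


Mia claims exactly 1 knights among Mia, Jack, Dave.
Given: Jack is a Knave.

Case 1: Mia is a Knight (tells truth)
  Then exactly 1 of the three are knights.
  Counting Mia, Jack: 1 knight(s) so far. Need 0 more → Dave = Knave.
Case 2: Mia is a Knave (lies)
  Then the count is NOT 1.
  If Dave = Knight, count = 1 = 1 → claim would be true, contradicts lie.
  If Dave = Knave, count = 0 ≠ 1 → lie confirmed ✓

Dave is a Knave.

Knave


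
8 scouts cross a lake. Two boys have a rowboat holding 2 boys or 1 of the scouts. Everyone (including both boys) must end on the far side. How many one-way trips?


Per crossing of one of the scouts: boys→, one←, one of the scouts→, one← = 4 trips
8 × 4 = 32, + 1 final boys→ = 33
Minimum trips = 33

33


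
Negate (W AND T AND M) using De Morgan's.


De Morgan's law: ¬(P ∧ Q ∧ R) ≡ ¬P ∨ ¬Q ∨ ¬R
¬(W ∧ T ∧ M) = ¬W ∨ ¬T ∨ ¬M

¬W ∨ ¬T ∨ ¬M


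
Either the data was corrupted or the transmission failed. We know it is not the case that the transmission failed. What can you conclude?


Disjunctive syllogism: P ∨ Q, ¬P ⊢ Q
Disjunction: the data was corrupted ∨ the transmission failed
We know it is not the case that the transmission failed.
By disjunctive syllogism, the other disjunct must be true.

The data was corrupted


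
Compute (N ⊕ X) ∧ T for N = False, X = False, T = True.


N = False, X = False, T = True
Step 1: N ⊕ X = False XOR False = False
Step 2: False ∧ T = False AND True = False
XOR true when exactly one of N,X is true; then AND with T.

False


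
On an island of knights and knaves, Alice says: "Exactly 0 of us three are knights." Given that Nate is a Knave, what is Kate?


Alice claims exactly 0 knights among Alice, Nate, Kate.
Given: Nate is a Knave.

Case 1: Alice is a Knight (tells truth)
  Then exactly 0 of the three are knights.
  Counting Alice, Nate: 1 knight(s) so far. Need -1 more → impossible.
Case 2: Alice is a Knave (lies)
  Then the count is NOT 0.
  If Kate = Knave, count = 0 = 0 → claim would be true, contradicts lie.
  If Kate = Knight, count = 1 ≠ 0 → lie confirmed ✓

Kate is a Knight.

Knight


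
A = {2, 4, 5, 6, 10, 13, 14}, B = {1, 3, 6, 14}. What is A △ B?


A = {2, 4, 5, 6, 10, 13, 14}
B = {1, 3, 6, 14}
Operation: symmetric difference
In A only: [2, 4, 5, 10, 13], in B only: [1, 3]

{1, 2, 3, 4, 5, 10, 13}


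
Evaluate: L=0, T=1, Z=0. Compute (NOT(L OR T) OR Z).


L OR T = 1
NOT(1) = 0
0 OR 0 = 0

0


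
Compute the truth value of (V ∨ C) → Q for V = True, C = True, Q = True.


V = True, C = True, Q = True
Step 1: V ∨ C = True OR True = True
Step 2: (True) → Q: false only when antecedent=True and Q=False.
Result: True

True


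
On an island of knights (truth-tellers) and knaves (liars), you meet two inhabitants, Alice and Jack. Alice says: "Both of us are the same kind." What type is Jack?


Alice says: "Both of us are the same kind."
Case 1: Alice is a Knight (truth-teller)
  Statement is true → they ARE the same → Jack is also a Knight
Case 2: Alice is a Knave (liar)
  Statement is false → they are NOT the same → Jack is a Knight
In both cases, Jack is a Knight.

Knight


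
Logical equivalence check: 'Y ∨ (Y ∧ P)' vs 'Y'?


Expression 1: Y ∨ (Y ∧ P)
Expression 2: Y
Truth table (Y P | Expr1 Expr2):
  T T |   T     T
  T F |   T     T
  F T |   F     F
  F F |   F     F
All 4 rows agree, so the expressions are logically equivalent.

Yes


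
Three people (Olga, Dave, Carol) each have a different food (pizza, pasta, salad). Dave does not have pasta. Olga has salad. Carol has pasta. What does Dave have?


From clues:
  Carol → pasta
  Olga → salad
By elimination, Dave gets the remaining.

pizza


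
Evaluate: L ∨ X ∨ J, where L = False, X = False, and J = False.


L = False, X = False, J = False
Step 1: L ∨ X = False OR False = False
Step 2: False ∨ J = False OR False = False
OR is true when at least one operand is true.

False


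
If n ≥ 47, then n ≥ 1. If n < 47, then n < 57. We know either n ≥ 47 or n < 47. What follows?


Constructive dilemma: (P → Q) ∧ (R → S), P ∨ R ⊢ Q ∨ S
Premise 1: n ≥ 47 → n ≥ 1
Premise 2: n < 47 → n < 57
Premise 3: n ≥ 47 ∨ n < 47
Case 1: Assuming n ≥ 47, then by Premise 1, n ≥ 1.
Case 2: Assuming n < 47, then by Premise 2, n < 57.
Since one of n ≥ 47 or n < 47 must hold, we get n ≥ 1 or n < 57.

n ≥ 1 or n < 57.


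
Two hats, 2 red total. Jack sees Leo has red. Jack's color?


Total red = 2, Leo = red
Red accounted for: 1
Remaining for Jack: 1
Jack's hat is red.

red


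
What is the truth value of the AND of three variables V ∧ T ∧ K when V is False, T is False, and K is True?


V = False, T = False, K = True
Step 1: V ∧ T = False AND False = False
Step 2: (False) ∧ K = (False) AND True = False
AND is true only when ALL operands are true.

False


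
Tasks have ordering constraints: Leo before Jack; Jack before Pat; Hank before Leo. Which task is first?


Constraints: Leo before Jack; Jack before Pat; Hank before Leo
The first task can have nothing scheduled before it, so it must never appear on the right of a 'before'.
Tasks appearing after some 'before': Jack, Pat, Leo.
The only task not in that list is Hank → it is first.

Hank


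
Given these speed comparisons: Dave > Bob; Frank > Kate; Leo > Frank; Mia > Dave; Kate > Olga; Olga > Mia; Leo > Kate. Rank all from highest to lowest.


Constraints: Dave > Bob; Frank > Kate; Leo > Frank; Mia > Dave; Kate > Olga; Olga > Mia; Leo > Kate
Method: at each step, the next-highest is the one remaining person who never appears on the smaller side of a constraint between remaining people.
  Step 1: remaining {Olga, Leo, Mia, Kate, Frank, Bob, Dave}; on the smaller side: {Olga, Mia, Kate, Frank, Bob, Dave} → Leo is next (Leo > Frank; Leo > Kate).
  Step 2: remaining {Olga, Mia, Kate, Frank, Bob, Dave}; on the smaller side: {Olga, Mia, Kate, Bob, Dave} → Frank is next (Frank > Kate).
  Step 3: remaining {Olga, Mia, Kate, Bob, Dave}; on the smaller side: {Olga, Mia, Bob, Dave} → Kate is next (Kate > Olga).
  Step 4: remaining {Olga, Mia, Bob, Dave}; on the smaller side: {Mia, Bob, Dave} → Olga is next (Olga > Mia).
  Step 5: remaining {Mia, Bob, Dave}; on the smaller side: {Bob, Dave} → Mia is next (Mia > Dave).
  Step 6: remaining {Bob, Dave}; on the smaller side: {Bob} → Dave is next (Dave > Bob).
  Step 7: only Bob remains → lowest.
Final ranking (highest to lowest):

Leo > Frank > Kate > Olga > Mia > Dave > Bob


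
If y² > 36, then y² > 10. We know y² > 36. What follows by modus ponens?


Modus ponens: P → Q, P ⊢ Q
P: y² > 36
Q: y² > 10
We have P → Q and P is true.
By modus ponens, Q must be true.

y² > 10


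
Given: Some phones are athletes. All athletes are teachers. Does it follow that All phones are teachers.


Premise 1: Some phones are athletes.
Premise 2: All athletes are teachers.
Conclusion: All phones are teachers.
Fallacy: illicit minor. The minor term (phones) is distributed in the conclusion ('All phones ...') but undistributed in its premise ('Some phones are athletes' doesn't cover all phones).
Only 'Some phones are teachers' follows, not 'All'.

Invalid
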